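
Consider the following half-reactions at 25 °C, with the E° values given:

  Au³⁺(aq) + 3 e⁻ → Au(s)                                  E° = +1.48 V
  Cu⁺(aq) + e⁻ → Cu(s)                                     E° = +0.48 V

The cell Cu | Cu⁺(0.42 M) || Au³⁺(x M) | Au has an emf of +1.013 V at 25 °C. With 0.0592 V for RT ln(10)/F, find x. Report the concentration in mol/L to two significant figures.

0.34 M

Au³⁺/Au is the cathode, Cu⁺/Cu the anode: E°cell = +1.00 V, n = 3.
Overall reaction: Au³⁺(aq) + 3 Cu(s) → Au(s) + 3 Cu⁺(aq); Q = [Cu⁺]^3/[Au³⁺]^1.
From E = E° − (0.0592/n) log Q: log Q = (E° − E)·n/0.0592 = (+1.00 − (+1.013))·3/0.0592 = -0.6588.
So 1·log[Au³⁺] = 3·log(0.42) − log Q = -1.1303 − (-0.6588) = -0.4715; [Au³⁺] = 10^(-0.4715) ≈ 0.34 M.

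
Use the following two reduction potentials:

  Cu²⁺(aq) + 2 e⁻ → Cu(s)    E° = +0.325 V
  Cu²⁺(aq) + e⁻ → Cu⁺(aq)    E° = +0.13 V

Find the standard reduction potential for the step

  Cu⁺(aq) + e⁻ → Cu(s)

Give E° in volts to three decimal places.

Sequential free energies add, so n₃E°₃ = n₁E°₁ + n₂E°₂.
With n₃ = 2, and the known step contributing 1×(+0.13) V, the unknown satisfies 1·E° = 2×(+0.325) − 1×(+0.13) = +0.520.
E° = +0.520 / 1 = +0.520 V.

+0.520 V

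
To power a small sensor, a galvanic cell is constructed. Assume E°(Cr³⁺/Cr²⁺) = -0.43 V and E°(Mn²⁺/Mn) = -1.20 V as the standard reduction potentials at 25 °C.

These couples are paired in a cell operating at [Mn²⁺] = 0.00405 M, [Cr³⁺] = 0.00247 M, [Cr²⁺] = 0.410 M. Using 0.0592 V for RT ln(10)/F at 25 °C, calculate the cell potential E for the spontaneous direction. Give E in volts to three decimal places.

Cr³⁺/Cr²⁺ is the cathode (higher E°), Mn²⁺/Mn the anode: E°cell = -0.43 − (-1.20) = +0.77 V, n = 2.
Overall: 2 Cr³⁺(aq) + Mn(s) → 2 Cr²⁺(aq) + Mn²⁺(aq)
Q = [Cr²⁺]^2·[Mn²⁺] / ([Cr³⁺]^2); log Q = 2.048.
E = E° − (0.0592/n) log Q = +0.77 − (0.0592/2)(2.048) = +0.709 V.

+0.709 V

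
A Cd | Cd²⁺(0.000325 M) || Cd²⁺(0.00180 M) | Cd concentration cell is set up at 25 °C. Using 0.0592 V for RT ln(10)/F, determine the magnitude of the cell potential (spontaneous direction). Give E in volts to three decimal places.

+0.022 V

For a concentration cell E°cell = 0. The 0.00180 M side is the cathode (reduction is favoured where [Cd²⁺] is higher).
With n = 2, E = −(0.0592/2) log([Cd²⁺]ₐₙ/[Cd²⁺]꜀ₐₜ) = −(0.0592/2) log(0.000325/0.0018) = −(0.0592/2)(-0.743) = +0.022 V.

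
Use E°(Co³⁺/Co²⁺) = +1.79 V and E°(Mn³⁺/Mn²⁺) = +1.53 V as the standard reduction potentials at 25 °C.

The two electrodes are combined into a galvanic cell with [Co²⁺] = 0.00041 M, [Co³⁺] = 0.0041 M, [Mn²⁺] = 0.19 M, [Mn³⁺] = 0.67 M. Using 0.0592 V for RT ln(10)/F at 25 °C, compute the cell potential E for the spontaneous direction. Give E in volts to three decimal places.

Co³⁺/Co²⁺ is the cathode (higher E°), Mn³⁺/Mn²⁺ the anode: E°cell = +1.79 − (+1.53) = +0.26 V, n = 1.
Overall: Co³⁺(aq) + Mn²⁺(aq) → Co²⁺(aq) + Mn³⁺(aq)
Q = [Co²⁺]·[Mn³⁺] / ([Co³⁺]·[Mn²⁺]); log Q = -0.453.
E = E° − (0.0592/n) log Q = +0.26 − (0.0592/1)(-0.453) = +0.287 V.

+0.287 V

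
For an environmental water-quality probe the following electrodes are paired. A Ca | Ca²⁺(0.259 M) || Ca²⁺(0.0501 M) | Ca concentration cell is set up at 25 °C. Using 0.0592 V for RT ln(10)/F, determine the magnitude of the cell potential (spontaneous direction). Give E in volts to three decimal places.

For a concentration cell E°cell = 0. The 0.259 M side is the cathode (reduction is favoured where [Ca²⁺] is higher).
With n = 2, E = −(0.0592/2) log([Ca²⁺]ₐₙ/[Ca²⁺]꜀ₐₜ) = −(0.0592/2) log(0.0501/0.259) = −(0.0592/2)(-0.713) = +0.021 V.

+0.021 V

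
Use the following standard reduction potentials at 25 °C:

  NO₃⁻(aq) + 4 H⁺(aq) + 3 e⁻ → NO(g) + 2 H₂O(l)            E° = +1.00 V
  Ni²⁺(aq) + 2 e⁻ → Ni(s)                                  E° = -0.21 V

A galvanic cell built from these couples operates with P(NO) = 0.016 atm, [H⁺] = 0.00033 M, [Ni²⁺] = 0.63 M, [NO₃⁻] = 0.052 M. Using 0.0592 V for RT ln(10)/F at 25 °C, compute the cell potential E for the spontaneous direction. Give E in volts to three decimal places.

NO₃⁻/NO is the cathode (higher E°), Ni²⁺/Ni the anode: E°cell = +1.00 − (-0.21) = +1.21 V, n = 6.
Overall: 2 NO₃⁻(aq) + 8 H⁺(aq) + 3 Ni(s) → 2 NO(g) + 4 H₂O(l) + 3 Ni²⁺(aq)
Q = P(NO)^2·[Ni²⁺]^3 / ([NO₃⁻]^2·[H⁺]^8); log Q = 26.226.
E = E° − (0.0592/n) log Q = +1.21 − (0.0592/6)(26.226) = +0.951 V.

+0.951 V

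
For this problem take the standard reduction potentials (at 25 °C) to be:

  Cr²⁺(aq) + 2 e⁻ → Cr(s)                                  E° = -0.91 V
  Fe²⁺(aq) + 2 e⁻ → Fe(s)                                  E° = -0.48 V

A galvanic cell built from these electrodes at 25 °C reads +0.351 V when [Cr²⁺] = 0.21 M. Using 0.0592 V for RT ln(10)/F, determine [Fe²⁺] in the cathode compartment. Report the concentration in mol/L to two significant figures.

0.00045 M

Fe²⁺/Fe is the cathode, Cr²⁺/Cr the anode: E°cell = +0.43 V, n = 2.
Overall reaction: Fe²⁺(aq) + Cr(s) → Fe(s) + Cr²⁺(aq); Q = [Cr²⁺]^1/[Fe²⁺]^1.
From E = E° − (0.0592/n) log Q: log Q = (E° − E)·n/0.0592 = (+0.43 − (+0.351))·2/0.0592 = 2.6689.
So 1·log[Fe²⁺] = 1·log(0.21) − log Q = -0.6778 − (2.6689) = -3.3467; [Fe²⁺] = 10^(-3.3467) ≈ 0.00045 M.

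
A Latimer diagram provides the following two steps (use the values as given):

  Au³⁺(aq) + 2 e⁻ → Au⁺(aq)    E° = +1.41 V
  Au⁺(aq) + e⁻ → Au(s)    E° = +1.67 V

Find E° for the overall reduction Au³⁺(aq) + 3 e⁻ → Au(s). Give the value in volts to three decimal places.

+1.497 V

Standard free energies of sequential steps add: ΔG°₃ = ΔG°₁ + ΔG°₂, so n₃E°₃ = n₁E°₁ + n₂E°₂.
E°₃ = (2×+1.41 + 1×+1.67) / 3 = (+4.490) / 3 = +1.497 V.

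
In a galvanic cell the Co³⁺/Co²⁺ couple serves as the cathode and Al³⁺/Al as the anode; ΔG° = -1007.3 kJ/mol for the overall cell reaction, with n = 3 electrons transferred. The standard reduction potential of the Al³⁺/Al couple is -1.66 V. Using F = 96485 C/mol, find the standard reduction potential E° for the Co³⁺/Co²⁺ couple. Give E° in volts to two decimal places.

+1.82 V

E°cell = −ΔG°/(nF) = −(-1007.3×10³)/((3)(96485)) = +3.480 V.
Since Co³⁺/Co²⁺ is the cathode and Al³⁺/Al the anode, E°cell = E°(Co³⁺/Co²⁺) − E°(Al³⁺/Al).
So E°(Co³⁺/Co²⁺) = E°cell + E°(Al³⁺/Al) = +3.480 + (-1.66) = +1.82 V.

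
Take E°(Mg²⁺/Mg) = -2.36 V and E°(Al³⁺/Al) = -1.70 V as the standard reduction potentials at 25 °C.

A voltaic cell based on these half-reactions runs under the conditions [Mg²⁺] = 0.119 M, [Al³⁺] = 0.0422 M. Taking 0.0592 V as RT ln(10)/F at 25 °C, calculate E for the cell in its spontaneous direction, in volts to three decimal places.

+0.660 V

Al³⁺/Al is the cathode (higher E°), Mg²⁺/Mg the anode: E°cell = -1.70 − (-2.36) = +0.66 V, n = 6.
Overall: 2 Al³⁺(aq) + 3 Mg(s) → 2 Al(s) + 3 Mg²⁺(aq)
Q = [Mg²⁺]^3 / ([Al³⁺]^2); log Q = -0.024.
E = E° − (0.0592/n) log Q = +0.66 − (0.0592/6)(-0.024) = +0.660 V.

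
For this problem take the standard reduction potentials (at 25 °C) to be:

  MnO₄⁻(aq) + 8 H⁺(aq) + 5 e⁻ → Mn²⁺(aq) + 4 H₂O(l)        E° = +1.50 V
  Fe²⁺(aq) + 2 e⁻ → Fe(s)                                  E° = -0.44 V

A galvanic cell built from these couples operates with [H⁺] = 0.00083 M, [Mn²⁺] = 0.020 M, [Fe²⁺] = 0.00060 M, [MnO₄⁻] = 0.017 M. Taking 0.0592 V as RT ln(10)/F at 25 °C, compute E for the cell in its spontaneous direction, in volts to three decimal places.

MnO₄⁻/Mn²⁺ is the cathode (higher E°), Fe²⁺/Fe the anode: E°cell = +1.50 − (-0.44) = +1.94 V, n = 10.
Overall: 2 MnO₄⁻(aq) + 16 H⁺(aq) + 5 Fe(s) → 2 Mn²⁺(aq) + 8 H₂O(l) + 5 Fe²⁺(aq)
Q = [Mn²⁺]^2·[Fe²⁺]^5 / ([MnO₄⁻]^2·[H⁺]^16); log Q = 33.327.
E = E° − (0.0592/n) log Q = +1.94 − (0.0592/10)(33.327) = +1.743 V.

+1.743 V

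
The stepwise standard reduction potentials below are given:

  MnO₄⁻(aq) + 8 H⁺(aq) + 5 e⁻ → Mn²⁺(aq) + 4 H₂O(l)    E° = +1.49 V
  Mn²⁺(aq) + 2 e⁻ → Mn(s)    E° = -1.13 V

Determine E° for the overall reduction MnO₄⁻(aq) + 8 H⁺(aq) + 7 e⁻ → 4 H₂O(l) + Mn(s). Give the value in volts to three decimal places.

Standard free energies of sequential steps add: ΔG°₃ = ΔG°₁ + ΔG°₂, so n₃E°₃ = n₁E°₁ + n₂E°₂.
E°₃ = (5×+1.49 + 2×-1.13) / 7 = (+5.190) / 7 = +0.741 V.
Simply averaging or adding the two E° values would be wrong; the electron-weighted sum is required.

+0.741 V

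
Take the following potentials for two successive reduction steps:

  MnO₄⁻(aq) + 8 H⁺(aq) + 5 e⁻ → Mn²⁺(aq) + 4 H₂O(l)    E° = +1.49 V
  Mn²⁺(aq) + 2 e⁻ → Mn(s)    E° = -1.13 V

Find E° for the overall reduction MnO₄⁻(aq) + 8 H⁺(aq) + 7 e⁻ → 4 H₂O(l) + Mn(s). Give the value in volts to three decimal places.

+0.741 V

Adding the free-energy changes (−nFE°) of the two steps gives −n₃FE°₃ = −n₁FE°₁ − n₂FE°₂.
E°₃ = (5×+1.49 + 2×-1.13) / 7 = (+5.190) / 7 = +0.741 V.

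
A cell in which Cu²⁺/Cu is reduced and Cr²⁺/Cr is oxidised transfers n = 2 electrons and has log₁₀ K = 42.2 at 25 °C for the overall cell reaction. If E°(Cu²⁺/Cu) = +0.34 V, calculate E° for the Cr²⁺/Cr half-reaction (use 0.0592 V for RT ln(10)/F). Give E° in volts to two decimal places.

E°cell = (0.0592/n)·log K = (0.0592/2)(42.2) = +1.249 V.
Since Cu²⁺/Cu is the cathode and Cr²⁺/Cr the anode, E°cell = E°(Cu²⁺/Cu) − E°(Cr²⁺/Cr).
So E°(Cr²⁺/Cr) = E°(Cu²⁺/Cu) − E°cell = (+0.34) − (+1.249) = -0.91 V.

-0.91 V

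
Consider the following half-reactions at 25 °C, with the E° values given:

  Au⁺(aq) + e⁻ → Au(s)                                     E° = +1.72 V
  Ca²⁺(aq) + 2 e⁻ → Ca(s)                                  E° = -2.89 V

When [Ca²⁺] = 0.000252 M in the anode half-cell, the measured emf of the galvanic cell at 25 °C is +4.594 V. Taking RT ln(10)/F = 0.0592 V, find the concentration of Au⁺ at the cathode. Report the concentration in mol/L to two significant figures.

Au⁺/Au is the cathode, Ca²⁺/Ca the anode: E°cell = +4.61 V, n = 2.
Overall reaction: 2 Au⁺(aq) + Ca(s) → 2 Au(s) + Ca²⁺(aq); Q = [Ca²⁺]^1/[Au⁺]^2.
From E = E° − (0.0592/n) log Q: log Q = (E° − E)·n/0.0592 = (+4.61 − (+4.594))·2/0.0592 = 0.5405.
So 2·log[Au⁺] = 1·log(0.000252) − log Q = -3.5986 − (0.5405) = -4.1391; log[Au⁺] = -4.1391 / 2 = -2.0696; [Au⁺] = 10^(-2.0696) ≈ 0.0085 M.

0.0085 M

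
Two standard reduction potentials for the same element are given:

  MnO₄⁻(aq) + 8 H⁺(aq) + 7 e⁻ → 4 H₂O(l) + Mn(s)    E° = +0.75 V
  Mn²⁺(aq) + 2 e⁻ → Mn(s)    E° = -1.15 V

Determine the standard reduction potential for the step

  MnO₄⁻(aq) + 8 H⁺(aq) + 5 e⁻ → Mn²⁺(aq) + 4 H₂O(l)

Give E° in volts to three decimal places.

+1.510 V

Sequential free energies add, so n₃E°₃ = n₁E°₁ + n₂E°₂.
With n₃ = 7, and the known step contributing 2×(-1.15) V, the unknown satisfies 5·E° = 7×(+0.75) − 2×(-1.15) = +7.550.
E° = +7.550 / 5 = +1.510 V.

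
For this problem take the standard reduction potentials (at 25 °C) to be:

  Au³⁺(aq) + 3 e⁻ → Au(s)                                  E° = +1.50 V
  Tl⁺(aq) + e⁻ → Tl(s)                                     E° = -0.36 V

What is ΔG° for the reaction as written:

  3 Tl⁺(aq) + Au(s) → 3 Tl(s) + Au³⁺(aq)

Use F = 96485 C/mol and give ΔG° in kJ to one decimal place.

+538.4 kJ

As written, Tl⁺/Tl is reduced (cathode) and Au³⁺/Au is oxidised (anode), so E°cell = (-0.36) − (+1.50) = -1.86 V.
Balancing electrons gives n = 3.
ΔG° = −nFE° = −(3)(96485)(-1.86) = 538,386 J = +538.4 kJ.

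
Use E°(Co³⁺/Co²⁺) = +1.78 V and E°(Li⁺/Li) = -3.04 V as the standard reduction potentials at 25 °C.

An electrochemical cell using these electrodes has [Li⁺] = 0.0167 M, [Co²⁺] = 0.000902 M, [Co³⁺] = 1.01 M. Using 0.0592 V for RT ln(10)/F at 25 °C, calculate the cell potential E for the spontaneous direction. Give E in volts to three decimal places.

+5.106 V

Co³⁺/Co²⁺ is the cathode (higher E°), Li⁺/Li the anode: E°cell = +1.78 − (-3.04) = +4.82 V, n = 1.
Overall: Co³⁺(aq) + Li(s) → Co²⁺(aq) + Li⁺(aq)
Q = [Co²⁺]·[Li⁺] / ([Co³⁺]); log Q = -4.826.
E = E° − (0.0592/n) log Q = +4.82 − (0.0592/1)(-4.826) = +5.106 V.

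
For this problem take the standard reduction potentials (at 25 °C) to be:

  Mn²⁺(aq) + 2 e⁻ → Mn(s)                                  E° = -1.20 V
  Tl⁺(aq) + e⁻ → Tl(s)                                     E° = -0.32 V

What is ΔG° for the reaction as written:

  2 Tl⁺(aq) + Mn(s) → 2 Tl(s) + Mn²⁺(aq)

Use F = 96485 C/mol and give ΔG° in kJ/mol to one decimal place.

As written, Tl⁺/Tl is reduced (cathode) and Mn²⁺/Mn is oxidised (anode), so E°cell = (-0.32) − (-1.20) = +0.88 V.
Balancing electrons gives n = 2.
ΔG° = −nFE° = −(2)(96485)(+0.88) = -169,814 J = -169.8 kJ/mol.

-169.8 kJ/mol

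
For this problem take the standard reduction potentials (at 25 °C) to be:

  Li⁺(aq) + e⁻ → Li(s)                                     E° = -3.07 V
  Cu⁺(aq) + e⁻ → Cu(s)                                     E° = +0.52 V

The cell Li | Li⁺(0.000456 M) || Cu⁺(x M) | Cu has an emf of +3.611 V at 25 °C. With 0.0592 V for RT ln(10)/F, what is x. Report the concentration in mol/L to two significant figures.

0.0010 M

Cu⁺/Cu is the cathode, Li⁺/Li the anode: E°cell = +3.59 V, n = 1.
Overall reaction: Cu⁺(aq) + Li(s) → Cu(s) + Li⁺(aq); Q = [Li⁺]^1/[Cu⁺]^1.
From E = E° − (0.0592/n) log Q: log Q = (E° − E)·n/0.0592 = (+3.59 − (+3.611))·1/0.0592 = -0.3547.
So 1·log[Cu⁺] = 1·log(0.000456) − log Q = -3.3410 − (-0.3547) = -2.9863; [Cu⁺] = 10^(-2.9863) ≈ 0.0010 M.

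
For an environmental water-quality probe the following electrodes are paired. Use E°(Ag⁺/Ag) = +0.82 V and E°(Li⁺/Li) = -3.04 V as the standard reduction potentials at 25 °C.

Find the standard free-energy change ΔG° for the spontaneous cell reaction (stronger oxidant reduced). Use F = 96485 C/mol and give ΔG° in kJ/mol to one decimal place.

-372.4 kJ/mol

Ag⁺/Ag (E° = +0.82 V) is the cathode; Li⁺/Li (E° = -3.04 V) is the anode, so E°cell = +3.86 V.
Balancing electrons gives n = 1 (lcm of 1 and 1).
ΔG° = −nFE° = −(1)(96485)(+3.86) = -372,432 J = -372.4 kJ/mol.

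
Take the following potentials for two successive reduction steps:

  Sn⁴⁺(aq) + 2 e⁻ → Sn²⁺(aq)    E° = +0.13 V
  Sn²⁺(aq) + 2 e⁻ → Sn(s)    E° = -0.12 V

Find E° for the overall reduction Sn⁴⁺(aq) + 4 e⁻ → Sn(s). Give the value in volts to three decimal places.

+0.005 V

Since ΔG° = −nFE° is additive over sequential reductions, n₃E°₃ = n₁E°₁ + n₂E°₂.
E°₃ = (2×+0.13 + 2×-0.12) / 4 = (+0.020) / 4 = +0.005 V.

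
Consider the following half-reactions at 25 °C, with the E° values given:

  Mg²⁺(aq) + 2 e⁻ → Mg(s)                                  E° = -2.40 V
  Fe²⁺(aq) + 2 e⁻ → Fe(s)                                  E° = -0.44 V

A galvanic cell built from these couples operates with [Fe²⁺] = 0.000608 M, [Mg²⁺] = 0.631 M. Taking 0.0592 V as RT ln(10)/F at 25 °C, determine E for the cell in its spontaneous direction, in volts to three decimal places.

+1.871 V

Fe²⁺/Fe is the cathode (higher E°), Mg²⁺/Mg the anode: E°cell = -0.44 − (-2.40) = +1.96 V, n = 2.
Overall: Fe²⁺(aq) + Mg(s) → Fe(s) + Mg²⁺(aq)
Q = [Mg²⁺] / ([Fe²⁺]); log Q = 3.016.
E = E° − (0.0592/n) log Q = +1.96 − (0.0592/2)(3.016) = +1.871 V.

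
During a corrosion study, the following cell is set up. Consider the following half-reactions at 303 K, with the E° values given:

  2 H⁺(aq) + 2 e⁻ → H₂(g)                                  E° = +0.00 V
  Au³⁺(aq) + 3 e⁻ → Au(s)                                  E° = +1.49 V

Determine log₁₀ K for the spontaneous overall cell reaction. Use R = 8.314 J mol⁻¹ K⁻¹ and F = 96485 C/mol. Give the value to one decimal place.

Cathode: Au³⁺/Au; anode: H⁺/H₂. E°cell = (+1.49) − (+0.00) = +1.49 V, with n = 6.
ΔG° = −nFE° = −RT ln K, so ln K = nFE°/(RT) = (6)(96485)(+1.49) / ((8.314)(303)) = 342.409.
log₁₀ K = 342.409 / ln 10 = 148.7.

148.7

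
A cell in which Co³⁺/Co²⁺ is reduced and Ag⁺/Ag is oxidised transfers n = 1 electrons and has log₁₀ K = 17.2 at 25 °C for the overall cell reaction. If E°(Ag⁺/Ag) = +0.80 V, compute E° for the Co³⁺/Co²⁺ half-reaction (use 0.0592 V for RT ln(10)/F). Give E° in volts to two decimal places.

+1.82 V

E°cell = (0.0592/n)·log K = (0.0592/1)(17.2) = +1.018 V.
Since Co³⁺/Co²⁺ is the cathode and Ag⁺/Ag the anode, E°cell = E°(Co³⁺/Co²⁺) − E°(Ag⁺/Ag).
So E°(Co³⁺/Co²⁺) = E°cell + E°(Ag⁺/Ag) = +1.018 + (+0.80) = +1.82 V.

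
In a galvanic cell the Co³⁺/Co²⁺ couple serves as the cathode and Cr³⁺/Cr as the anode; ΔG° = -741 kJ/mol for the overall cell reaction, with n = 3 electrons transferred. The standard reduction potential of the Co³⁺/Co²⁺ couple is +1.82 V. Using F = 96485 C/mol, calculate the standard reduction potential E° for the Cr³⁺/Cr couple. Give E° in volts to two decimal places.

E°cell = −ΔG°/(nF) = −(-741×10³)/((3)(96485)) = +2.560 V.
Since Co³⁺/Co²⁺ is the cathode and Cr³⁺/Cr the anode, E°cell = E°(Co³⁺/Co²⁺) − E°(Cr³⁺/Cr).
So E°(Cr³⁺/Cr) = E°(Co³⁺/Co²⁺) − E°cell = (+1.82) − (+2.560) = -0.74 V.

-0.74 V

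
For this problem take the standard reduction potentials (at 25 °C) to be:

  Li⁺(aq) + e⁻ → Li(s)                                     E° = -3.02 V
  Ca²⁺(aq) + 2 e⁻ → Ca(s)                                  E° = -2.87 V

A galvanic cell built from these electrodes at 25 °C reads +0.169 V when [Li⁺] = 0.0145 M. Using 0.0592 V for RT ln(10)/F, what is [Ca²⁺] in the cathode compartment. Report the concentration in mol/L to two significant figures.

0.00092 M

Ca²⁺/Ca is the cathode, Li⁺/Li the anode: E°cell = +0.15 V, n = 2.
Overall reaction: Ca²⁺(aq) + 2 Li(s) → Ca(s) + 2 Li⁺(aq); Q = [Li⁺]^2/[Ca²⁺]^1.
From E = E° − (0.0592/n) log Q: log Q = (E° − E)·n/0.0592 = (+0.15 − (+0.169))·2/0.0592 = -0.6419.
So 1·log[Ca²⁺] = 2·log(0.0145) − log Q = -3.6773 − (-0.6419) = -3.0354; [Ca²⁺] = 10^(-3.0354) ≈ 0.00092 M.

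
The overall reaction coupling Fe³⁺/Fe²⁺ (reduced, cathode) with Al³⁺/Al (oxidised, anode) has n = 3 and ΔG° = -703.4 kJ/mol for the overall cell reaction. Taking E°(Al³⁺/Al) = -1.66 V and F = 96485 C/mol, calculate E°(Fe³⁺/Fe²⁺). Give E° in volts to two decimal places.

E°cell = −ΔG°/(nF) = −(-703.4×10³)/((3)(96485)) = +2.430 V.
Since Fe³⁺/Fe²⁺ is the cathode and Al³⁺/Al the anode, E°cell = E°(Fe³⁺/Fe²⁺) − E°(Al³⁺/Al).
So E°(Fe³⁺/Fe²⁺) = E°cell + E°(Al³⁺/Al) = +2.430 + (-1.66) = +0.77 V.

+0.77 V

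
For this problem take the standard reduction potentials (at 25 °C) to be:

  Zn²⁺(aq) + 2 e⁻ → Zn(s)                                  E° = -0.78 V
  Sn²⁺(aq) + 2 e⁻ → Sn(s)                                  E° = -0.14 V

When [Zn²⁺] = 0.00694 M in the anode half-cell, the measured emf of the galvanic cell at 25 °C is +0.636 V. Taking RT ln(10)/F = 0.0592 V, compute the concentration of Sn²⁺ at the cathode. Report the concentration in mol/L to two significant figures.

0.0051 M

Sn²⁺/Sn is the cathode, Zn²⁺/Zn the anode: E°cell = +0.64 V, n = 2.
Overall reaction: Sn²⁺(aq) + Zn(s) → Sn(s) + Zn²⁺(aq); Q = [Zn²⁺]^1/[Sn²⁺]^1.
From E = E° − (0.0592/n) log Q: log Q = (E° − E)·n/0.0592 = (+0.64 − (+0.636))·2/0.0592 = 0.1351.
So 1·log[Sn²⁺] = 1·log(0.00694) − log Q = -2.1586 − (0.1351) = -2.2937; [Sn²⁺] = 10^(-2.2937) ≈ 0.0051 M.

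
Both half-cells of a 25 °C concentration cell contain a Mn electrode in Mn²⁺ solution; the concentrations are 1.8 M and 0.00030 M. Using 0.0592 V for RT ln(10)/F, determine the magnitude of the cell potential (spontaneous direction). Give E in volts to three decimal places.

For a concentration cell E°cell = 0. The 1.8 M side is the cathode (reduction is favoured where [Mn²⁺] is higher).
With n = 2, E = −(0.0592/2) log([Mn²⁺]ₐₙ/[Mn²⁺]꜀ₐₜ) = −(0.0592/2) log(0.0003/1.8) = −(0.0592/2)(-3.778) = +0.112 V.

+0.112 V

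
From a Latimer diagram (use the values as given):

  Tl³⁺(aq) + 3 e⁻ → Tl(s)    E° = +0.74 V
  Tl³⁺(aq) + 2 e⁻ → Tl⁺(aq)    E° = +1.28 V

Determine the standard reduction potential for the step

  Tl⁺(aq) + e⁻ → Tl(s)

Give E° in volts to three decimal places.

Sequential free energies add, so n₃E°₃ = n₁E°₁ + n₂E°₂.
With n₃ = 3, and the known step contributing 2×(+1.28) V, the unknown satisfies 1·E° = 3×(+0.74) − 2×(+1.28) = -0.340.
E° = -0.340 / 1 = -0.340 V.

-0.340 V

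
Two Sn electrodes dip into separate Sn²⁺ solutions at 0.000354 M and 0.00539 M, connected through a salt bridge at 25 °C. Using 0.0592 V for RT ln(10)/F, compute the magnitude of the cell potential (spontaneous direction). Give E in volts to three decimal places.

+0.035 V

For a concentration cell E°cell = 0. The 0.00539 M side is the cathode (reduction is favoured where [Sn²⁺] is higher).
With n = 2, E = −(0.0592/2) log([Sn²⁺]ₐₙ/[Sn²⁺]꜀ₐₜ) = −(0.0592/2) log(0.000354/0.00539) = −(0.0592/2)(-1.183) = +0.035 V.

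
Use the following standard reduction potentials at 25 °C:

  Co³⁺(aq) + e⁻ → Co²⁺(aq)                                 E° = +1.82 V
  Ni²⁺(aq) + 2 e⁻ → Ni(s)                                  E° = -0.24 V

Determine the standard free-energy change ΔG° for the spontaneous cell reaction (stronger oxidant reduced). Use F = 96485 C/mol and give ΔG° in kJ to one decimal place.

Co³⁺/Co²⁺ (E° = +1.82 V) is the cathode; Ni²⁺/Ni (E° = -0.24 V) is the anode, so E°cell = +2.06 V.
Balancing electrons gives n = 2 (lcm of 1 and 2).
ΔG° = −nFE° = −(2)(96485)(+2.06) = -397,518 J = -397.5 kJ.

-397.5 kJ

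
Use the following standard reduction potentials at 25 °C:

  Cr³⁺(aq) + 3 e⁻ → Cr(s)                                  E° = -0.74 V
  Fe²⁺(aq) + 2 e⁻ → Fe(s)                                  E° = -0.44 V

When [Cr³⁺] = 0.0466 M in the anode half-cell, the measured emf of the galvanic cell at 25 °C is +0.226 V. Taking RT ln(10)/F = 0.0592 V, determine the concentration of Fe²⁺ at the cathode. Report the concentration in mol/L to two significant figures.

Fe²⁺/Fe is the cathode, Cr³⁺/Cr the anode: E°cell = +0.30 V, n = 6.
Overall reaction: 3 Fe²⁺(aq) + 2 Cr(s) → 3 Fe(s) + 2 Cr³⁺(aq); Q = [Cr³⁺]^2/[Fe²⁺]^3.
From E = E° − (0.0592/n) log Q: log Q = (E° − E)·n/0.0592 = (+0.30 − (+0.226))·6/0.0592 = 7.5000.
So 3·log[Fe²⁺] = 2·log(0.0466) − log Q = -2.6632 − (7.5000) = -10.1632; log[Fe²⁺] = -10.1632 / 3 = -3.3877; [Fe²⁺] = 10^(-3.3877) ≈ 0.00041 M.

0.00041 M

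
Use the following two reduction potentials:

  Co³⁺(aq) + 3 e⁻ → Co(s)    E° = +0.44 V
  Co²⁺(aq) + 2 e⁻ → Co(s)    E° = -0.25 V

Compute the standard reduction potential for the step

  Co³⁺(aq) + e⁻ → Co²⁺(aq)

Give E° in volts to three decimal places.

Sequential free energies add, so n₃E°₃ = n₁E°₁ + n₂E°₂.
With n₃ = 3, and the known step contributing 2×(-0.25) V, the unknown satisfies 1·E° = 3×(+0.44) − 2×(-0.25) = +1.820.
E° = +1.820 / 1 = +1.820 V.

+1.820 V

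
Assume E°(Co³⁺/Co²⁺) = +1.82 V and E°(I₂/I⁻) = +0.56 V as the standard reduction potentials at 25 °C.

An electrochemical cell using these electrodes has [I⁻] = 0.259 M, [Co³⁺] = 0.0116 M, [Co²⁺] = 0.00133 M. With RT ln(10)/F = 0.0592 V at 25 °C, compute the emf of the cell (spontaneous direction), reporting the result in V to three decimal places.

+1.281 V

Co³⁺/Co²⁺ is the cathode (higher E°), I₂/I⁻ the anode: E°cell = +1.82 − (+0.56) = +1.26 V, n = 2.
Overall: 2 Co³⁺(aq) + 2 I⁻(aq) → 2 Co²⁺(aq) + I₂(s)
Q = [Co²⁺]^2 / ([Co³⁺]^2·[I⁻]^2); log Q = -0.708.
E = E° − (0.0592/n) log Q = +1.26 − (0.0592/2)(-0.708) = +1.281 V.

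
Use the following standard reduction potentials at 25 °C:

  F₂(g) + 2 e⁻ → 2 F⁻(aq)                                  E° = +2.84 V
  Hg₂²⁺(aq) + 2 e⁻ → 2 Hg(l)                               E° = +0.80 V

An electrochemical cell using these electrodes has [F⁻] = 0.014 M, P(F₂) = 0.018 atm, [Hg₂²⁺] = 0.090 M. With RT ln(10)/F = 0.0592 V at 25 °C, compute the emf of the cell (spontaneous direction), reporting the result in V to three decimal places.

+2.129 V

F₂/F⁻ is the cathode (higher E°), Hg₂²⁺/Hg the anode: E°cell = +2.84 − (+0.80) = +2.04 V, n = 2.
Overall: F₂(g) + 2 Hg(l) → 2 F⁻(aq) + Hg₂²⁺(aq)
Q = [F⁻]^2·[Hg₂²⁺] / (P(F₂)); log Q = -3.009.
E = E° − (0.0592/n) log Q = +2.04 − (0.0592/2)(-3.009) = +2.129 V.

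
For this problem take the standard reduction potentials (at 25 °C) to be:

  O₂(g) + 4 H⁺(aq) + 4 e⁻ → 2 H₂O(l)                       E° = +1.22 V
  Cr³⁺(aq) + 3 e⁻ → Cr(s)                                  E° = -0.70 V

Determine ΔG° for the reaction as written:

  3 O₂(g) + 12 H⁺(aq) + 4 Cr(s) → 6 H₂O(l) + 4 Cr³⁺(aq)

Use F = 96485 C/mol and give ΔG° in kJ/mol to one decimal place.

-2223.0 kJ/mol

As written, O₂/H₂O is reduced (cathode) and Cr³⁺/Cr is oxidised (anode), so E°cell = (+1.22) − (-0.70) = +1.92 V.
Balancing electrons gives n = 12.
ΔG° = −nFE° = −(12)(96485)(+1.92) = -2,223,014 J = -2223.0 kJ/mol.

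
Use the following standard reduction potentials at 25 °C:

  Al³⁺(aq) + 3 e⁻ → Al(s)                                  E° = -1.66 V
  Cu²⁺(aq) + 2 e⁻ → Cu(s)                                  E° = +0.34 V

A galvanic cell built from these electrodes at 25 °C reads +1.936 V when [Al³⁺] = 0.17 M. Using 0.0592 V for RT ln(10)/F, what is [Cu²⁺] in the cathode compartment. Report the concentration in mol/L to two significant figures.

Cu²⁺/Cu is the cathode, Al³⁺/Al the anode: E°cell = +2.00 V, n = 6.
Overall reaction: 3 Cu²⁺(aq) + 2 Al(s) → 3 Cu(s) + 2 Al³⁺(aq); Q = [Al³⁺]^2/[Cu²⁺]^3.
From E = E° − (0.0592/n) log Q: log Q = (E° − E)·n/0.0592 = (+2.00 − (+1.936))·6/0.0592 = 6.4865.
So 3·log[Cu²⁺] = 2·log(0.17) − log Q = -1.5391 − (6.4865) = -8.0256; log[Cu²⁺] = -8.0256 / 3 = -2.6752; [Cu²⁺] = 10^(-2.6752) ≈ 0.0021 M.

0.0021 M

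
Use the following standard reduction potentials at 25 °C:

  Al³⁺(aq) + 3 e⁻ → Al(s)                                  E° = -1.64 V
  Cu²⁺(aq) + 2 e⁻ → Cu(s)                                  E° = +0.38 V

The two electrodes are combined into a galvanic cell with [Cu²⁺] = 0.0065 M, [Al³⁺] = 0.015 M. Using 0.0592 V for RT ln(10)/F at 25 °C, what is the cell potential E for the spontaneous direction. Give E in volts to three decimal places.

Cu²⁺/Cu is the cathode (higher E°), Al³⁺/Al the anode: E°cell = +0.38 − (-1.64) = +2.02 V, n = 6.
Overall: 3 Cu²⁺(aq) + 2 Al(s) → 3 Cu(s) + 2 Al³⁺(aq)
Q = [Al³⁺]^2 / ([Cu²⁺]^3); log Q = 2.913.
E = E° − (0.0592/n) log Q = +2.02 − (0.0592/6)(2.913) = +1.991 V.

+1.991 V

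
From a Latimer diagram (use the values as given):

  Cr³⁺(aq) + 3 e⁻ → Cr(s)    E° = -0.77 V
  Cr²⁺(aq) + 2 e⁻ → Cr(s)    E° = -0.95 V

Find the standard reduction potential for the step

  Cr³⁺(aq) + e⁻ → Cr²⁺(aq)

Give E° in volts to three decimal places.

-0.410 V

Sequential free energies add, so n₃E°₃ = n₁E°₁ + n₂E°₂.
With n₃ = 3, and the known step contributing 2×(-0.95) V, the unknown satisfies 1·E° = 3×(-0.77) − 2×(-0.95) = -0.410.
E° = -0.410 / 1 = -0.410 V.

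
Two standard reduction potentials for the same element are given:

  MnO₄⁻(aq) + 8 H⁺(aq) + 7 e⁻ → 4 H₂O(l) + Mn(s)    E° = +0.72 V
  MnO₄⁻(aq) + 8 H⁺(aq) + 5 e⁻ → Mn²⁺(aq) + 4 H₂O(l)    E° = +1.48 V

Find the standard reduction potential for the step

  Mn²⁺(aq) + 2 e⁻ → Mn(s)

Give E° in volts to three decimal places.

Sequential free energies add, so n₃E°₃ = n₁E°₁ + n₂E°₂.
With n₃ = 7, and the known step contributing 5×(+1.48) V, the unknown satisfies 2·E° = 7×(+0.72) − 5×(+1.48) = -2.360.
E° = -2.360 / 2 = -1.180 V.

-1.180 V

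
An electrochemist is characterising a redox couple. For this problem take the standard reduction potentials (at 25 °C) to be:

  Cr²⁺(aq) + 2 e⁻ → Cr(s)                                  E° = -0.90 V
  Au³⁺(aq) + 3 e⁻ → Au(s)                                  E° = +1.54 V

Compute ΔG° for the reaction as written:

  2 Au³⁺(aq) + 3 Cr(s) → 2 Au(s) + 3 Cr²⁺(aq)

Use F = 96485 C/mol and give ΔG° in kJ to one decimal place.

-1412.5 kJ

As written, Au³⁺/Au is reduced (cathode) and Cr²⁺/Cr is oxidised (anode), so E°cell = (+1.54) − (-0.90) = +2.44 V.
Balancing electrons gives n = 6.
ΔG° = −nFE° = −(6)(96485)(+2.44) = -1,412,540 J = -1412.5 kJ.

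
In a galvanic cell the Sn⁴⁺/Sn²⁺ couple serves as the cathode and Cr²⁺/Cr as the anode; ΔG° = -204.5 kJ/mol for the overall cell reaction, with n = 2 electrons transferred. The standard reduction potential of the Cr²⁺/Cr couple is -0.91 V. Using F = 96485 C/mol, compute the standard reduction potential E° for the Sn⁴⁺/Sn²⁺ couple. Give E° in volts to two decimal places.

+0.15 V

E°cell = −ΔG°/(nF) = −(-204.5×10³)/((2)(96485)) = +1.060 V.
Since Sn⁴⁺/Sn²⁺ is the cathode and Cr²⁺/Cr the anode, E°cell = E°(Sn⁴⁺/Sn²⁺) − E°(Cr²⁺/Cr).
So E°(Sn⁴⁺/Sn²⁺) = E°cell + E°(Cr²⁺/Cr) = +1.060 + (-0.91) = +0.15 V.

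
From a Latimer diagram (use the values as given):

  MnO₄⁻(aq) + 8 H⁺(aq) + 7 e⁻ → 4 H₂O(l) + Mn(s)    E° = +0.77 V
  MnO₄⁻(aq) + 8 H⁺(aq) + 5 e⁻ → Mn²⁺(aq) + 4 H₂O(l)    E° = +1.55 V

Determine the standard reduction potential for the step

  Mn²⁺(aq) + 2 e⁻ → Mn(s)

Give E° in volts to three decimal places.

Sequential free energies add, so n₃E°₃ = n₁E°₁ + n₂E°₂.
With n₃ = 7, and the known step contributing 5×(+1.55) V, the unknown satisfies 2·E° = 7×(+0.77) − 5×(+1.55) = -2.360.
E° = -2.360 / 2 = -1.180 V.

-1.180 V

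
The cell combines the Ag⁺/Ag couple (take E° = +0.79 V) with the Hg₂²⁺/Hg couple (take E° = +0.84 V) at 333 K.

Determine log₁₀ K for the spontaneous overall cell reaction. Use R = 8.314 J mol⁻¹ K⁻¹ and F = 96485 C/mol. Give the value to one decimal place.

1.5

Cathode: Hg₂²⁺/Hg; anode: Ag⁺/Ag. E°cell = (+0.84) − (+0.79) = +0.05 V, with n = 2.
ΔG° = −nFE° = −RT ln K, so ln K = nFE°/(RT) = (2)(96485)(+0.05) / ((8.314)(333)) = 3.485.
log₁₀ K = 3.485 / ln 10 = 1.5.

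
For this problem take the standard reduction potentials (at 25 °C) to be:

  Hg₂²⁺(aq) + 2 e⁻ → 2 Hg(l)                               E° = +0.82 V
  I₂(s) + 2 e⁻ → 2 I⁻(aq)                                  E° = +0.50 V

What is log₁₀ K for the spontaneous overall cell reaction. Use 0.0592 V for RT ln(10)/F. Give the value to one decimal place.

10.8

Cathode: Hg₂²⁺/Hg; anode: I₂/I⁻. E°cell = +0.32 V, n = 2.
log K = nE°cell / 0.0592 = (2)(+0.32) / 0.0592 = 10.8.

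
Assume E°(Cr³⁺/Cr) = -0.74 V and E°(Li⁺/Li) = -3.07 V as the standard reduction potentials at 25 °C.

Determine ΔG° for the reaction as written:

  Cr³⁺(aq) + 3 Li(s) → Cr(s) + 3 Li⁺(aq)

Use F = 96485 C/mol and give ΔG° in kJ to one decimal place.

As written, Cr³⁺/Cr is reduced (cathode) and Li⁺/Li is oxidised (anode), so E°cell = (-0.74) − (-3.07) = +2.33 V.
Balancing electrons gives n = 3.
ΔG° = −nFE° = −(3)(96485)(+2.33) = -674,430 J = -674.4 kJ.

-674.4 kJ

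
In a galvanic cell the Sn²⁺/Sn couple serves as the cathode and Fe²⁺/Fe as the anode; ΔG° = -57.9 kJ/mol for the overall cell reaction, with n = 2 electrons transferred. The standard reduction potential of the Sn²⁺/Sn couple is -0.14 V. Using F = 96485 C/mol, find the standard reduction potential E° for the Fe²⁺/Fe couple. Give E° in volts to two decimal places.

E°cell = −ΔG°/(nF) = −(-57.9×10³)/((2)(96485)) = +0.300 V.
Since Sn²⁺/Sn is the cathode and Fe²⁺/Fe the anode, E°cell = E°(Sn²⁺/Sn) − E°(Fe²⁺/Fe).
So E°(Fe²⁺/Fe) = E°(Sn²⁺/Sn) − E°cell = (-0.14) − (+0.300) = -0.44 V.

-0.44 V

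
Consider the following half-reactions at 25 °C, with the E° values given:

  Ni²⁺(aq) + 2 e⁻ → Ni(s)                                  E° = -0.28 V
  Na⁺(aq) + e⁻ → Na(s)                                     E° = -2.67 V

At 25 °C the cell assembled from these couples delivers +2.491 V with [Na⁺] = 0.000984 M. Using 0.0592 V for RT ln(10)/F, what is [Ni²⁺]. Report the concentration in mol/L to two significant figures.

0.0025 M

Ni²⁺/Ni is the cathode, Na⁺/Na the anode: E°cell = +2.39 V, n = 2.
Overall reaction: Ni²⁺(aq) + 2 Na(s) → Ni(s) + 2 Na⁺(aq); Q = [Na⁺]^2/[Ni²⁺]^1.
From E = E° − (0.0592/n) log Q: log Q = (E° − E)·n/0.0592 = (+2.39 − (+2.491))·2/0.0592 = -3.4122.
So 1·log[Ni²⁺] = 2·log(0.000984) − log Q = -6.0140 − (-3.4122) = -2.6018; [Ni²⁺] = 10^(-2.6018) ≈ 0.0025 M.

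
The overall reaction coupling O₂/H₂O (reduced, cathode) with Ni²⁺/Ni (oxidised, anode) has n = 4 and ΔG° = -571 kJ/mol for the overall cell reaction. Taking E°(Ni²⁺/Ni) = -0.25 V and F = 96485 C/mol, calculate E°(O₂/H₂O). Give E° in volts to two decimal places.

E°cell = −ΔG°/(nF) = −(-571×10³)/((4)(96485)) = +1.480 V.
Since O₂/H₂O is the cathode and Ni²⁺/Ni the anode, E°cell = E°(O₂/H₂O) − E°(Ni²⁺/Ni).
So E°(O₂/H₂O) = E°cell + E°(Ni²⁺/Ni) = +1.480 + (-0.25) = +1.23 V.

+1.23 V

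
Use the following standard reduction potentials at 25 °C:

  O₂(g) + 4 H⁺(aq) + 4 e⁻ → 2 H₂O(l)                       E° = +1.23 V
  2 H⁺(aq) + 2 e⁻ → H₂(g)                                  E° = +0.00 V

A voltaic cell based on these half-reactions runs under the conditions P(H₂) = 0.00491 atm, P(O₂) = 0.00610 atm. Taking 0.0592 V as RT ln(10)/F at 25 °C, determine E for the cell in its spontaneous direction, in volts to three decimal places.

O₂/H₂O is the cathode (higher E°), H⁺/H₂ the anode: E°cell = +1.23 − (+0.00) = +1.23 V, n = 4.
Overall: O₂(g) + 2 H₂(g) → 2 H₂O(l)
Q = 1 / (P(O₂)·P(H₂)^2); log Q = 6.833.
E = E° − (0.0592/n) log Q = +1.23 − (0.0592/4)(6.833) = +1.129 V.

+1.129 V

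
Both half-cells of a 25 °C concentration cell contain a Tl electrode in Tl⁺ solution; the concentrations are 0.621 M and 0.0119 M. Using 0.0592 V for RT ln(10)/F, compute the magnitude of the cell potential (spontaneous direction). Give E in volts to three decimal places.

For a concentration cell E°cell = 0. The 0.621 M side is the cathode (reduction is favoured where [Tl⁺] is higher).
With n = 1, E = −(0.0592/1) log([Tl⁺]ₐₙ/[Tl⁺]꜀ₐₜ) = −(0.0592/1) log(0.0119/0.621) = −(0.0592/1)(-1.718) = +0.102 V.

+0.102 V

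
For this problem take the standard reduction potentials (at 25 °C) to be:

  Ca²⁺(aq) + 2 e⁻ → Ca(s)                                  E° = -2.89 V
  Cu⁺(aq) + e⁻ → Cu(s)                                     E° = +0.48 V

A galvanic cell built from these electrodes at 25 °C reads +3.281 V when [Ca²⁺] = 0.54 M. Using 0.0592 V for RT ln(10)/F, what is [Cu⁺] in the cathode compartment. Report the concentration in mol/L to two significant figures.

0.023 M

Cu⁺/Cu is the cathode, Ca²⁺/Ca the anode: E°cell = +3.37 V, n = 2.
Overall reaction: 2 Cu⁺(aq) + Ca(s) → 2 Cu(s) + Ca²⁺(aq); Q = [Ca²⁺]^1/[Cu⁺]^2.
From E = E° − (0.0592/n) log Q: log Q = (E° − E)·n/0.0592 = (+3.37 − (+3.281))·2/0.0592 = 3.0068.
So 2·log[Cu⁺] = 1·log(0.54) − log Q = -0.2676 − (3.0068) = -3.2744; log[Cu⁺] = -3.2744 / 2 = -1.6372; [Cu⁺] = 10^(-1.6372) ≈ 0.023 M.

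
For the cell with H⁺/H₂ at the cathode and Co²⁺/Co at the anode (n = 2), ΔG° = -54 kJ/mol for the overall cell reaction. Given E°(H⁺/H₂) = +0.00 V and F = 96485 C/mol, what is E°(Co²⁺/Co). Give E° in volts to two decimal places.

E°cell = −ΔG°/(nF) = −(-54×10³)/((2)(96485)) = +0.280 V.
Since H⁺/H₂ is the cathode and Co²⁺/Co the anode, E°cell = E°(H⁺/H₂) − E°(Co²⁺/Co).
So E°(Co²⁺/Co) = E°(H⁺/H₂) − E°cell = (+0.00) − (+0.280) = -0.28 V.

-0.28 V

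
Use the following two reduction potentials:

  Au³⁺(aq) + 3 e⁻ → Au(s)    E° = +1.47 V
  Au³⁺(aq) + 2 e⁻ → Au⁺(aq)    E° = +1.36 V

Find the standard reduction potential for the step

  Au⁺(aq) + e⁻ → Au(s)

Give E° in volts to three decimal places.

+1.690 V

Sequential free energies add, so n₃E°₃ = n₁E°₁ + n₂E°₂.
With n₃ = 3, and the known step contributing 2×(+1.36) V, the unknown satisfies 1·E° = 3×(+1.47) − 2×(+1.36) = +1.690.
E° = +1.690 / 1 = +1.690 V.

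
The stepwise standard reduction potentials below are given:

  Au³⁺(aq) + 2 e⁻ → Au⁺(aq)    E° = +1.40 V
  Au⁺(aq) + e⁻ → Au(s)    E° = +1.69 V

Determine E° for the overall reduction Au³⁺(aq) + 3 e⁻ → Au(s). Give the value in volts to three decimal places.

+1.497 V

Standard free energies of sequential steps add: ΔG°₃ = ΔG°₁ + ΔG°₂, so n₃E°₃ = n₁E°₁ + n₂E°₂.
E°₃ = (2×+1.40 + 1×+1.69) / 3 = (+4.490) / 3 = +1.497 V.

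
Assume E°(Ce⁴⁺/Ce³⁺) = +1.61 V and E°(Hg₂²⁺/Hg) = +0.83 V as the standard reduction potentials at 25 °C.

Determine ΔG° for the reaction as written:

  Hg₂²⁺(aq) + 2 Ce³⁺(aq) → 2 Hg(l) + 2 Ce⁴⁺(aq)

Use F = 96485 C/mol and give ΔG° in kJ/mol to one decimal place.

+150.5 kJ/mol

As written, Hg₂²⁺/Hg is reduced (cathode) and Ce⁴⁺/Ce³⁺ is oxidised (anode), so E°cell = (+0.83) − (+1.61) = -0.78 V.
Balancing electrons gives n = 2.
ΔG° = −nFE° = −(2)(96485)(-0.78) = 150,517 J = +150.5 kJ/mol.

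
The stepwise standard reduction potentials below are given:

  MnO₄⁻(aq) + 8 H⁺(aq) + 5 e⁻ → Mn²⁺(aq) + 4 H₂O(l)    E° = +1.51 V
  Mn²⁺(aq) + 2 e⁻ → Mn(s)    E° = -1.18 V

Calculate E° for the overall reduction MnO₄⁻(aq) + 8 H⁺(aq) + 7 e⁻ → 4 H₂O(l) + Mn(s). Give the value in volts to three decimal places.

Adding the free-energy changes (−nFE°) of the two steps gives −n₃FE°₃ = −n₁FE°₁ − n₂FE°₂.
E°₃ = (5×+1.51 + 2×-1.18) / 7 = (+5.190) / 7 = +0.741 V.
E° values themselves are not directly additive — weighting by electron count is essential.

+0.741 V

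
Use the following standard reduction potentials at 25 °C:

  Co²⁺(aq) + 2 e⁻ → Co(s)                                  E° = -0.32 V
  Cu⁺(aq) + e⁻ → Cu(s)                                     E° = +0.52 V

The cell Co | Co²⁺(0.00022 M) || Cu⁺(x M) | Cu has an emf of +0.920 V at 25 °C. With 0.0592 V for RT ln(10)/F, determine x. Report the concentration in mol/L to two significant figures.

0.33 M

Cu⁺/Cu is the cathode, Co²⁺/Co the anode: E°cell = +0.84 V, n = 2.
Overall reaction: 2 Cu⁺(aq) + Co(s) → 2 Cu(s) + Co²⁺(aq); Q = [Co²⁺]^1/[Cu⁺]^2.
From E = E° − (0.0592/n) log Q: log Q = (E° − E)·n/0.0592 = (+0.84 − (+0.920))·2/0.0592 = -2.7027.
So 2·log[Cu⁺] = 1·log(0.00022) − log Q = -3.6576 − (-2.7027) = -0.9549; log[Cu⁺] = -0.9549 / 2 = -0.4774; [Cu⁺] = 10^(-0.4774) ≈ 0.33 M.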